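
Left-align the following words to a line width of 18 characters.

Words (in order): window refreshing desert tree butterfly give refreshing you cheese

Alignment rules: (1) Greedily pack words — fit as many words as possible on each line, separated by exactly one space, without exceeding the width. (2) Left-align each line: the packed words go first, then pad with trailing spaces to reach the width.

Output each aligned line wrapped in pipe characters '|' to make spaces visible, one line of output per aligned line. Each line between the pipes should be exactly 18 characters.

Answer: |window refreshing |
|desert tree       |
|butterfly give    |
|refreshing you    |
|cheese            |

Derivation:
Line 1: ['window', 'refreshing'] (min_width=17, slack=1)
Line 2: ['desert', 'tree'] (min_width=11, slack=7)
Line 3: ['butterfly', 'give'] (min_width=14, slack=4)
Line 4: ['refreshing', 'you'] (min_width=14, slack=4)
Line 5: ['cheese'] (min_width=6, slack=12)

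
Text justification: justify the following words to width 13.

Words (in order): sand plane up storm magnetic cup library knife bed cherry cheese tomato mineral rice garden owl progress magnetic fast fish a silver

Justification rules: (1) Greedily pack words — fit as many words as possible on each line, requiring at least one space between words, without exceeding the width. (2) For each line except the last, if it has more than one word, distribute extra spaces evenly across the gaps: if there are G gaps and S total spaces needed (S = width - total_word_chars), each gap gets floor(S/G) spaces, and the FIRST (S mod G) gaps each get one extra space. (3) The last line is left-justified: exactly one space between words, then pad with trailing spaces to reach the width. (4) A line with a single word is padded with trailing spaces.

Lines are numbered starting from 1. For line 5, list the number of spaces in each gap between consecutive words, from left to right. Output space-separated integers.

Answer: 4

Derivation:
Line 1: ['sand', 'plane', 'up'] (min_width=13, slack=0)
Line 2: ['storm'] (min_width=5, slack=8)
Line 3: ['magnetic', 'cup'] (min_width=12, slack=1)
Line 4: ['library', 'knife'] (min_width=13, slack=0)
Line 5: ['bed', 'cherry'] (min_width=10, slack=3)
Line 6: ['cheese', 'tomato'] (min_width=13, slack=0)
Line 7: ['mineral', 'rice'] (min_width=12, slack=1)
Line 8: ['garden', 'owl'] (min_width=10, slack=3)
Line 9: ['progress'] (min_width=8, slack=5)
Line 10: ['magnetic', 'fast'] (min_width=13, slack=0)
Line 11: ['fish', 'a', 'silver'] (min_width=13, slack=0)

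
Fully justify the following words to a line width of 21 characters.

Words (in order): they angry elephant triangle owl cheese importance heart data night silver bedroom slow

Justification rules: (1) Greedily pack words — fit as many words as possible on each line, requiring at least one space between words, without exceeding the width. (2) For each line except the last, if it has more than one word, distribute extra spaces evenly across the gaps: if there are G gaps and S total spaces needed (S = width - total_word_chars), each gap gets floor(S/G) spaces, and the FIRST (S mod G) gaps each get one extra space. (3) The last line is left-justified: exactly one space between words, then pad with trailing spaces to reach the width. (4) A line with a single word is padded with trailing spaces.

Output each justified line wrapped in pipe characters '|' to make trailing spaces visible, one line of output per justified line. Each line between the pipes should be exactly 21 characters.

Answer: |they  angry  elephant|
|triangle  owl  cheese|
|importance heart data|
|night  silver bedroom|
|slow                 |

Derivation:
Line 1: ['they', 'angry', 'elephant'] (min_width=19, slack=2)
Line 2: ['triangle', 'owl', 'cheese'] (min_width=19, slack=2)
Line 3: ['importance', 'heart', 'data'] (min_width=21, slack=0)
Line 4: ['night', 'silver', 'bedroom'] (min_width=20, slack=1)
Line 5: ['slow'] (min_width=4, slack=17)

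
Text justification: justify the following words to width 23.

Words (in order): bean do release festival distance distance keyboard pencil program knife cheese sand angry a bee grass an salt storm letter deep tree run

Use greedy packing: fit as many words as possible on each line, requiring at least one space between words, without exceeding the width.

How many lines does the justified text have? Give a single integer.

Line 1: ['bean', 'do', 'release'] (min_width=15, slack=8)
Line 2: ['festival', 'distance'] (min_width=17, slack=6)
Line 3: ['distance', 'keyboard'] (min_width=17, slack=6)
Line 4: ['pencil', 'program', 'knife'] (min_width=20, slack=3)
Line 5: ['cheese', 'sand', 'angry', 'a', 'bee'] (min_width=23, slack=0)
Line 6: ['grass', 'an', 'salt', 'storm'] (min_width=19, slack=4)
Line 7: ['letter', 'deep', 'tree', 'run'] (min_width=20, slack=3)
Total lines: 7

Answer: 7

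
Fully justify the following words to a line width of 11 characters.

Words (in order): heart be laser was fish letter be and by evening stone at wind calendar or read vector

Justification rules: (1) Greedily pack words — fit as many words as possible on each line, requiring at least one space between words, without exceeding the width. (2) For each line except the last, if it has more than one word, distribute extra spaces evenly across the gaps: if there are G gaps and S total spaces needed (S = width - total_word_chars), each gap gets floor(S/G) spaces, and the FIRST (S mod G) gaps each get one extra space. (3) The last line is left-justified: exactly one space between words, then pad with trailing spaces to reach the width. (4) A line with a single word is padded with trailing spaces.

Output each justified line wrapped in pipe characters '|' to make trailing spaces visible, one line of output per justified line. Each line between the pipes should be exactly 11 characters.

Line 1: ['heart', 'be'] (min_width=8, slack=3)
Line 2: ['laser', 'was'] (min_width=9, slack=2)
Line 3: ['fish', 'letter'] (min_width=11, slack=0)
Line 4: ['be', 'and', 'by'] (min_width=9, slack=2)
Line 5: ['evening'] (min_width=7, slack=4)
Line 6: ['stone', 'at'] (min_width=8, slack=3)
Line 7: ['wind'] (min_width=4, slack=7)
Line 8: ['calendar', 'or'] (min_width=11, slack=0)
Line 9: ['read', 'vector'] (min_width=11, slack=0)

Answer: |heart    be|
|laser   was|
|fish letter|
|be  and  by|
|evening    |
|stone    at|
|wind       |
|calendar or|
|read vector|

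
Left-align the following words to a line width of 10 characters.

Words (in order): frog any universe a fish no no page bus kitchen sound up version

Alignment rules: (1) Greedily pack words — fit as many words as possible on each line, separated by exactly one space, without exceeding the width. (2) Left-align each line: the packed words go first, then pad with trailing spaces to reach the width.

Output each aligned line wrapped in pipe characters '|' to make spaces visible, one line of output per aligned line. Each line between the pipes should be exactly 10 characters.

Answer: |frog any  |
|universe a|
|fish no no|
|page bus  |
|kitchen   |
|sound up  |
|version   |

Derivation:
Line 1: ['frog', 'any'] (min_width=8, slack=2)
Line 2: ['universe', 'a'] (min_width=10, slack=0)
Line 3: ['fish', 'no', 'no'] (min_width=10, slack=0)
Line 4: ['page', 'bus'] (min_width=8, slack=2)
Line 5: ['kitchen'] (min_width=7, slack=3)
Line 6: ['sound', 'up'] (min_width=8, slack=2)
Line 7: ['version'] (min_width=7, slack=3)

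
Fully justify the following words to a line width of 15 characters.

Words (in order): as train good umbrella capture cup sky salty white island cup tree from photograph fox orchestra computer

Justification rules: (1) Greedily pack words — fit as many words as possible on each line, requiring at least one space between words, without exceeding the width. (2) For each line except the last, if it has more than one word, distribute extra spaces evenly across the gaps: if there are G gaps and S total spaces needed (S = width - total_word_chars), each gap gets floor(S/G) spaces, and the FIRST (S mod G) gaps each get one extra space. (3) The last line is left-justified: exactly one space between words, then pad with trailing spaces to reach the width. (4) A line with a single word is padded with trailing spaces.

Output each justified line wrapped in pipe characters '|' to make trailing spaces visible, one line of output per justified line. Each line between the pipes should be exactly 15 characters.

Line 1: ['as', 'train', 'good'] (min_width=13, slack=2)
Line 2: ['umbrella'] (min_width=8, slack=7)
Line 3: ['capture', 'cup', 'sky'] (min_width=15, slack=0)
Line 4: ['salty', 'white'] (min_width=11, slack=4)
Line 5: ['island', 'cup', 'tree'] (min_width=15, slack=0)
Line 6: ['from', 'photograph'] (min_width=15, slack=0)
Line 7: ['fox', 'orchestra'] (min_width=13, slack=2)
Line 8: ['computer'] (min_width=8, slack=7)

Answer: |as  train  good|
|umbrella       |
|capture cup sky|
|salty     white|
|island cup tree|
|from photograph|
|fox   orchestra|
|computer       |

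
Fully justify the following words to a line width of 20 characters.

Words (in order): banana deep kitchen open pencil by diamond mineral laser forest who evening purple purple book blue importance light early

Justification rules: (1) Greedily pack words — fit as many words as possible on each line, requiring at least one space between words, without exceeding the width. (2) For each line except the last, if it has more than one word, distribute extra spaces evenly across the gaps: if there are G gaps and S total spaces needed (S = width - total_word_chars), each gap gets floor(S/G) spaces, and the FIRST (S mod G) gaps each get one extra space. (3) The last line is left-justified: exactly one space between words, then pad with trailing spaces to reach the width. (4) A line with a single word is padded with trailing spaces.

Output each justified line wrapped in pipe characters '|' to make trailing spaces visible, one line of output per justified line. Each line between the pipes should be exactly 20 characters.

Answer: |banana  deep kitchen|
|open    pencil    by|
|diamond      mineral|
|laser   forest   who|
|evening       purple|
|purple   book   blue|
|importance     light|
|early               |

Derivation:
Line 1: ['banana', 'deep', 'kitchen'] (min_width=19, slack=1)
Line 2: ['open', 'pencil', 'by'] (min_width=14, slack=6)
Line 3: ['diamond', 'mineral'] (min_width=15, slack=5)
Line 4: ['laser', 'forest', 'who'] (min_width=16, slack=4)
Line 5: ['evening', 'purple'] (min_width=14, slack=6)
Line 6: ['purple', 'book', 'blue'] (min_width=16, slack=4)
Line 7: ['importance', 'light'] (min_width=16, slack=4)
Line 8: ['early'] (min_width=5, slack=15)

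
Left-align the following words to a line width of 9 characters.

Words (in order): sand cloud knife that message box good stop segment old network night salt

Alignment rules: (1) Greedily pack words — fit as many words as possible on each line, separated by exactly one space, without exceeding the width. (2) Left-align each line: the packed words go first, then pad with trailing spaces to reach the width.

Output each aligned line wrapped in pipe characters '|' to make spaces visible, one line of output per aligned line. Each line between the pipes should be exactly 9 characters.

Answer: |sand     |
|cloud    |
|knife    |
|that     |
|message  |
|box good |
|stop     |
|segment  |
|old      |
|network  |
|night    |
|salt     |

Derivation:
Line 1: ['sand'] (min_width=4, slack=5)
Line 2: ['cloud'] (min_width=5, slack=4)
Line 3: ['knife'] (min_width=5, slack=4)
Line 4: ['that'] (min_width=4, slack=5)
Line 5: ['message'] (min_width=7, slack=2)
Line 6: ['box', 'good'] (min_width=8, slack=1)
Line 7: ['stop'] (min_width=4, slack=5)
Line 8: ['segment'] (min_width=7, slack=2)
Line 9: ['old'] (min_width=3, slack=6)
Line 10: ['network'] (min_width=7, slack=2)
Line 11: ['night'] (min_width=5, slack=4)
Line 12: ['salt'] (min_width=4, slack=5)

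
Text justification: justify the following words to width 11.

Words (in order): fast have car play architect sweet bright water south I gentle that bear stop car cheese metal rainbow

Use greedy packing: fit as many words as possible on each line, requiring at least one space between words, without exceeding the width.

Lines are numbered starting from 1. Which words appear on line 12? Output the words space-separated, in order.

Answer: rainbow

Derivation:
Line 1: ['fast', 'have'] (min_width=9, slack=2)
Line 2: ['car', 'play'] (min_width=8, slack=3)
Line 3: ['architect'] (min_width=9, slack=2)
Line 4: ['sweet'] (min_width=5, slack=6)
Line 5: ['bright'] (min_width=6, slack=5)
Line 6: ['water', 'south'] (min_width=11, slack=0)
Line 7: ['I', 'gentle'] (min_width=8, slack=3)
Line 8: ['that', 'bear'] (min_width=9, slack=2)
Line 9: ['stop', 'car'] (min_width=8, slack=3)
Line 10: ['cheese'] (min_width=6, slack=5)
Line 11: ['metal'] (min_width=5, slack=6)
Line 12: ['rainbow'] (min_width=7, slack=4)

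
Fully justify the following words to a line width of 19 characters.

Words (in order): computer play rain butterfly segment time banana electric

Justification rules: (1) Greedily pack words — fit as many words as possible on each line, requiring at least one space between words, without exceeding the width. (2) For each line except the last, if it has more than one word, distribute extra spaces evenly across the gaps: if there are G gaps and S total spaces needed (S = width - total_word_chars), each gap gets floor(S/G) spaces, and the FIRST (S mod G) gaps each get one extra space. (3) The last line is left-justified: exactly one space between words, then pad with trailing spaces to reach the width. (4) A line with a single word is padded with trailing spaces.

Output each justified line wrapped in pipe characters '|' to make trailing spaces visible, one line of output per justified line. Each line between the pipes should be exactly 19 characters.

Answer: |computer  play rain|
|butterfly   segment|
|time         banana|
|electric           |

Derivation:
Line 1: ['computer', 'play', 'rain'] (min_width=18, slack=1)
Line 2: ['butterfly', 'segment'] (min_width=17, slack=2)
Line 3: ['time', 'banana'] (min_width=11, slack=8)
Line 4: ['electric'] (min_width=8, slack=11)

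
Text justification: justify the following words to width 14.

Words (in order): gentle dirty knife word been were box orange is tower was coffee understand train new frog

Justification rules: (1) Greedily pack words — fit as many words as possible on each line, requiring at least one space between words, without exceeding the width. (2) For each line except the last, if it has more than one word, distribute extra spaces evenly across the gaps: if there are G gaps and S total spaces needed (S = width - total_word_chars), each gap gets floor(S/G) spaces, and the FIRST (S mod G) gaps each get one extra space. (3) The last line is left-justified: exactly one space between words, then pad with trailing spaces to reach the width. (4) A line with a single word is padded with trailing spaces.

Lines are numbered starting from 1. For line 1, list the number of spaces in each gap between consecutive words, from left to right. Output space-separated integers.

Line 1: ['gentle', 'dirty'] (min_width=12, slack=2)
Line 2: ['knife', 'word'] (min_width=10, slack=4)
Line 3: ['been', 'were', 'box'] (min_width=13, slack=1)
Line 4: ['orange', 'is'] (min_width=9, slack=5)
Line 5: ['tower', 'was'] (min_width=9, slack=5)
Line 6: ['coffee'] (min_width=6, slack=8)
Line 7: ['understand'] (min_width=10, slack=4)
Line 8: ['train', 'new', 'frog'] (min_width=14, slack=0)

Answer: 3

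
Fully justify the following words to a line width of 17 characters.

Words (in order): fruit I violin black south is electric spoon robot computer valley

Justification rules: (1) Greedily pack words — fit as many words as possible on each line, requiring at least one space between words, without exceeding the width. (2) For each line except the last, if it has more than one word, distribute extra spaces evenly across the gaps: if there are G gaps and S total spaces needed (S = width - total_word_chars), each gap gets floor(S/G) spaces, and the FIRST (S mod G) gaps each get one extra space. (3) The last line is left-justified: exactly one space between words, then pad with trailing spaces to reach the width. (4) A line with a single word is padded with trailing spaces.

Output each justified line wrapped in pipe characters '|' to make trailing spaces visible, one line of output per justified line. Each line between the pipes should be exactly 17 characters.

Answer: |fruit   I  violin|
|black   south  is|
|electric    spoon|
|robot    computer|
|valley           |

Derivation:
Line 1: ['fruit', 'I', 'violin'] (min_width=14, slack=3)
Line 2: ['black', 'south', 'is'] (min_width=14, slack=3)
Line 3: ['electric', 'spoon'] (min_width=14, slack=3)
Line 4: ['robot', 'computer'] (min_width=14, slack=3)
Line 5: ['valley'] (min_width=6, slack=11)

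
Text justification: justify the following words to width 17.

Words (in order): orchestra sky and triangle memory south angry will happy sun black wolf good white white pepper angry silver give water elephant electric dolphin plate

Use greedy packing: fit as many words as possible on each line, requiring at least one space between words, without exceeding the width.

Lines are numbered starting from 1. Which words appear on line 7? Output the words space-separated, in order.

Answer: angry silver give

Derivation:
Line 1: ['orchestra', 'sky', 'and'] (min_width=17, slack=0)
Line 2: ['triangle', 'memory'] (min_width=15, slack=2)
Line 3: ['south', 'angry', 'will'] (min_width=16, slack=1)
Line 4: ['happy', 'sun', 'black'] (min_width=15, slack=2)
Line 5: ['wolf', 'good', 'white'] (min_width=15, slack=2)
Line 6: ['white', 'pepper'] (min_width=12, slack=5)
Line 7: ['angry', 'silver', 'give'] (min_width=17, slack=0)
Line 8: ['water', 'elephant'] (min_width=14, slack=3)
Line 9: ['electric', 'dolphin'] (min_width=16, slack=1)
Line 10: ['plate'] (min_width=5, slack=12)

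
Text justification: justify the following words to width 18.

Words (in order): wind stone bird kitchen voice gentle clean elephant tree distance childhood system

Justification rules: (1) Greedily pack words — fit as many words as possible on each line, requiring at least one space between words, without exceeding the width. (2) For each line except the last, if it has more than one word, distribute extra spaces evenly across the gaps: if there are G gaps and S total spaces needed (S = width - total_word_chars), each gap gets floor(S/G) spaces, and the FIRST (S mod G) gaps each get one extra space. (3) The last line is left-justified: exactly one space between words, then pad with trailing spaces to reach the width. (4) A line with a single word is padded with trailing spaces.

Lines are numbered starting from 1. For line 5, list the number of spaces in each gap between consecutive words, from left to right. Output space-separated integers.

Line 1: ['wind', 'stone', 'bird'] (min_width=15, slack=3)
Line 2: ['kitchen', 'voice'] (min_width=13, slack=5)
Line 3: ['gentle', 'clean'] (min_width=12, slack=6)
Line 4: ['elephant', 'tree'] (min_width=13, slack=5)
Line 5: ['distance', 'childhood'] (min_width=18, slack=0)
Line 6: ['system'] (min_width=6, slack=12)

Answer: 1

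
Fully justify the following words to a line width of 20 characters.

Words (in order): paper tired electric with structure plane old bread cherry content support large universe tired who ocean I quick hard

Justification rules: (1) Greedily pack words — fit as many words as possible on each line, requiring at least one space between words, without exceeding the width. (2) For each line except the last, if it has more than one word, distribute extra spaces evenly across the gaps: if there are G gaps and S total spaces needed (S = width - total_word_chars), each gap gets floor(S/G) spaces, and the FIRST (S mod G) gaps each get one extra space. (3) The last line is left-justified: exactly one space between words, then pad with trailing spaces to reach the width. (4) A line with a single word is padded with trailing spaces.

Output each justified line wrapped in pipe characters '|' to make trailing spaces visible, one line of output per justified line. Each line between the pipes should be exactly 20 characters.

Line 1: ['paper', 'tired', 'electric'] (min_width=20, slack=0)
Line 2: ['with', 'structure', 'plane'] (min_width=20, slack=0)
Line 3: ['old', 'bread', 'cherry'] (min_width=16, slack=4)
Line 4: ['content', 'support'] (min_width=15, slack=5)
Line 5: ['large', 'universe', 'tired'] (min_width=20, slack=0)
Line 6: ['who', 'ocean', 'I', 'quick'] (min_width=17, slack=3)
Line 7: ['hard'] (min_width=4, slack=16)

Answer: |paper tired electric|
|with structure plane|
|old   bread   cherry|
|content      support|
|large universe tired|
|who  ocean  I  quick|
|hard                |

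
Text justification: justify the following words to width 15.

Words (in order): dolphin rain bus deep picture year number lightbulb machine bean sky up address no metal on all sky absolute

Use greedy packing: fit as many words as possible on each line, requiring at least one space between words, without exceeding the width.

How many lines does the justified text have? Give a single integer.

Answer: 9

Derivation:
Line 1: ['dolphin', 'rain'] (min_width=12, slack=3)
Line 2: ['bus', 'deep'] (min_width=8, slack=7)
Line 3: ['picture', 'year'] (min_width=12, slack=3)
Line 4: ['number'] (min_width=6, slack=9)
Line 5: ['lightbulb'] (min_width=9, slack=6)
Line 6: ['machine', 'bean'] (min_width=12, slack=3)
Line 7: ['sky', 'up', 'address'] (min_width=14, slack=1)
Line 8: ['no', 'metal', 'on', 'all'] (min_width=15, slack=0)
Line 9: ['sky', 'absolute'] (min_width=12, slack=3)
Total lines: 9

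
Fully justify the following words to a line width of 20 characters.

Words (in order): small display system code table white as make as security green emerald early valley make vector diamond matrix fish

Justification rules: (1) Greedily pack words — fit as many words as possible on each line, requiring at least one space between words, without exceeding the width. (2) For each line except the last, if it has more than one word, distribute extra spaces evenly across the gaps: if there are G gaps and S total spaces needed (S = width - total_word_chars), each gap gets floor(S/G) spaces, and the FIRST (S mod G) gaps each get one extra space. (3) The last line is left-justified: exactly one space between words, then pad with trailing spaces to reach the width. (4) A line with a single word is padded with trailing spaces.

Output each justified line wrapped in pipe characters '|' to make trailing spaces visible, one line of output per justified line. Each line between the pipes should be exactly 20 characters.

Answer: |small display system|
|code  table white as|
|make   as   security|
|green  emerald early|
|valley  make  vector|
|diamond matrix fish |

Derivation:
Line 1: ['small', 'display', 'system'] (min_width=20, slack=0)
Line 2: ['code', 'table', 'white', 'as'] (min_width=19, slack=1)
Line 3: ['make', 'as', 'security'] (min_width=16, slack=4)
Line 4: ['green', 'emerald', 'early'] (min_width=19, slack=1)
Line 5: ['valley', 'make', 'vector'] (min_width=18, slack=2)
Line 6: ['diamond', 'matrix', 'fish'] (min_width=19, slack=1)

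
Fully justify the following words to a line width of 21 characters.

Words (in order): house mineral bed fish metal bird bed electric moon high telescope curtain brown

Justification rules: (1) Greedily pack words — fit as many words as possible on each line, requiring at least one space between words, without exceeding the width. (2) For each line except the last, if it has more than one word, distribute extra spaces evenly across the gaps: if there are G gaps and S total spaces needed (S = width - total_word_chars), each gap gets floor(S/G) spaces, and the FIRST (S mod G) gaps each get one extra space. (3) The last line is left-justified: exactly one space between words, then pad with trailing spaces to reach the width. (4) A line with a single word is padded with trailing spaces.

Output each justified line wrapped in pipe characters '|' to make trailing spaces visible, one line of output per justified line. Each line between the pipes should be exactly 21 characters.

Answer: |house   mineral   bed|
|fish  metal  bird bed|
|electric   moon  high|
|telescope     curtain|
|brown                |

Derivation:
Line 1: ['house', 'mineral', 'bed'] (min_width=17, slack=4)
Line 2: ['fish', 'metal', 'bird', 'bed'] (min_width=19, slack=2)
Line 3: ['electric', 'moon', 'high'] (min_width=18, slack=3)
Line 4: ['telescope', 'curtain'] (min_width=17, slack=4)
Line 5: ['brown'] (min_width=5, slack=16)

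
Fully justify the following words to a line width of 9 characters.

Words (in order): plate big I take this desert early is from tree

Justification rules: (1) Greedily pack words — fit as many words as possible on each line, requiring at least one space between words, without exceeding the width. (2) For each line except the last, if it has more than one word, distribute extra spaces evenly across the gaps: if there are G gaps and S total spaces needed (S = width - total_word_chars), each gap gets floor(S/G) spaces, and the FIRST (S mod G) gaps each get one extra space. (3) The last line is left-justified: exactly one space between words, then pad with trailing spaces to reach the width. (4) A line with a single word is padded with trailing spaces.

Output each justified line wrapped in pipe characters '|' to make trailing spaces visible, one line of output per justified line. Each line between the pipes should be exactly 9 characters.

Line 1: ['plate', 'big'] (min_width=9, slack=0)
Line 2: ['I', 'take'] (min_width=6, slack=3)
Line 3: ['this'] (min_width=4, slack=5)
Line 4: ['desert'] (min_width=6, slack=3)
Line 5: ['early', 'is'] (min_width=8, slack=1)
Line 6: ['from', 'tree'] (min_width=9, slack=0)

Answer: |plate big|
|I    take|
|this     |
|desert   |
|early  is|
|from tree|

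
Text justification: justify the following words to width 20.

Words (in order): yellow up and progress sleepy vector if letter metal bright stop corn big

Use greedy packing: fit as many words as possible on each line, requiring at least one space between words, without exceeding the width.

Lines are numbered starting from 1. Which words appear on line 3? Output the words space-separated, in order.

Answer: vector if letter

Derivation:
Line 1: ['yellow', 'up', 'and'] (min_width=13, slack=7)
Line 2: ['progress', 'sleepy'] (min_width=15, slack=5)
Line 3: ['vector', 'if', 'letter'] (min_width=16, slack=4)
Line 4: ['metal', 'bright', 'stop'] (min_width=17, slack=3)
Line 5: ['corn', 'big'] (min_width=8, slack=12)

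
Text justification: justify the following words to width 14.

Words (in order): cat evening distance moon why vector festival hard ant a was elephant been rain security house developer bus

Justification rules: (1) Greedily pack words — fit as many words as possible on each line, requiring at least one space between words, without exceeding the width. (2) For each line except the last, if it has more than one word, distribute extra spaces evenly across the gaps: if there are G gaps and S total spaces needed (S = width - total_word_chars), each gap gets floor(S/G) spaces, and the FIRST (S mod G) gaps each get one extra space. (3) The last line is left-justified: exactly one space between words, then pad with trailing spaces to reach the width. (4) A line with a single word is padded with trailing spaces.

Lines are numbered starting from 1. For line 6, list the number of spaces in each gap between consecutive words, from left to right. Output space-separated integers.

Line 1: ['cat', 'evening'] (min_width=11, slack=3)
Line 2: ['distance', 'moon'] (min_width=13, slack=1)
Line 3: ['why', 'vector'] (min_width=10, slack=4)
Line 4: ['festival', 'hard'] (min_width=13, slack=1)
Line 5: ['ant', 'a', 'was'] (min_width=9, slack=5)
Line 6: ['elephant', 'been'] (min_width=13, slack=1)
Line 7: ['rain', 'security'] (min_width=13, slack=1)
Line 8: ['house'] (min_width=5, slack=9)
Line 9: ['developer', 'bus'] (min_width=13, slack=1)

Answer: 2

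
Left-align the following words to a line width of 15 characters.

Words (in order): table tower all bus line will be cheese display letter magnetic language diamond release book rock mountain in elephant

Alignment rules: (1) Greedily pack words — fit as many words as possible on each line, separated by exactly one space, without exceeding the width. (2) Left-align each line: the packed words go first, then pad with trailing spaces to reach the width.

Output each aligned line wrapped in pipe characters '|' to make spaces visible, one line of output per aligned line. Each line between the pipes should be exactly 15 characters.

Answer: |table tower all|
|bus line will  |
|be cheese      |
|display letter |
|magnetic       |
|language       |
|diamond release|
|book rock      |
|mountain in    |
|elephant       |

Derivation:
Line 1: ['table', 'tower', 'all'] (min_width=15, slack=0)
Line 2: ['bus', 'line', 'will'] (min_width=13, slack=2)
Line 3: ['be', 'cheese'] (min_width=9, slack=6)
Line 4: ['display', 'letter'] (min_width=14, slack=1)
Line 5: ['magnetic'] (min_width=8, slack=7)
Line 6: ['language'] (min_width=8, slack=7)
Line 7: ['diamond', 'release'] (min_width=15, slack=0)
Line 8: ['book', 'rock'] (min_width=9, slack=6)
Line 9: ['mountain', 'in'] (min_width=11, slack=4)
Line 10: ['elephant'] (min_width=8, slack=7)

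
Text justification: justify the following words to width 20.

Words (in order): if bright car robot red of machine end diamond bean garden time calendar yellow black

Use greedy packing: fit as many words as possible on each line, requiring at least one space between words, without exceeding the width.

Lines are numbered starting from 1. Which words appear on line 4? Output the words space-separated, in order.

Line 1: ['if', 'bright', 'car', 'robot'] (min_width=19, slack=1)
Line 2: ['red', 'of', 'machine', 'end'] (min_width=18, slack=2)
Line 3: ['diamond', 'bean', 'garden'] (min_width=19, slack=1)
Line 4: ['time', 'calendar', 'yellow'] (min_width=20, slack=0)
Line 5: ['black'] (min_width=5, slack=15)

Answer: time calendar yellow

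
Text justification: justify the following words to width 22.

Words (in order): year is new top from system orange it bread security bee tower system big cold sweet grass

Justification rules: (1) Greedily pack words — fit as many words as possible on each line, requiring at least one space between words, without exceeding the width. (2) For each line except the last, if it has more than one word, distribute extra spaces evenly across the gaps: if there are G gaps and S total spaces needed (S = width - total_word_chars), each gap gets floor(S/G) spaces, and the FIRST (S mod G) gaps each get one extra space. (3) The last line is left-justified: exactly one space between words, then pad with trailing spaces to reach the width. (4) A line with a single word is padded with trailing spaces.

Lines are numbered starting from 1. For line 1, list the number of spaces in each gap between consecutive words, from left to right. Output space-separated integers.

Line 1: ['year', 'is', 'new', 'top', 'from'] (min_width=20, slack=2)
Line 2: ['system', 'orange', 'it', 'bread'] (min_width=22, slack=0)
Line 3: ['security', 'bee', 'tower'] (min_width=18, slack=4)
Line 4: ['system', 'big', 'cold', 'sweet'] (min_width=21, slack=1)
Line 5: ['grass'] (min_width=5, slack=17)

Answer: 2 2 1 1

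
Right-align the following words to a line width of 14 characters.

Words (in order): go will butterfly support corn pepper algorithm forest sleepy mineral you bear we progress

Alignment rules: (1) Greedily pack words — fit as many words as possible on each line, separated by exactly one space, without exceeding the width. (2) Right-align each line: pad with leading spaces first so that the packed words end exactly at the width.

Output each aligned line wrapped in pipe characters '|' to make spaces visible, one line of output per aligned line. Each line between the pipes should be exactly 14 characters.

Line 1: ['go', 'will'] (min_width=7, slack=7)
Line 2: ['butterfly'] (min_width=9, slack=5)
Line 3: ['support', 'corn'] (min_width=12, slack=2)
Line 4: ['pepper'] (min_width=6, slack=8)
Line 5: ['algorithm'] (min_width=9, slack=5)
Line 6: ['forest', 'sleepy'] (min_width=13, slack=1)
Line 7: ['mineral', 'you'] (min_width=11, slack=3)
Line 8: ['bear', 'we'] (min_width=7, slack=7)
Line 9: ['progress'] (min_width=8, slack=6)

Answer: |       go will|
|     butterfly|
|  support corn|
|        pepper|
|     algorithm|
| forest sleepy|
|   mineral you|
|       bear we|
|      progress|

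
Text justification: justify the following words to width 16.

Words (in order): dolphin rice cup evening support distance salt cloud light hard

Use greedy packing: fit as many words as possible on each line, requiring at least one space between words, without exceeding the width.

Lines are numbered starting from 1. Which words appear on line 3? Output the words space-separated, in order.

Line 1: ['dolphin', 'rice', 'cup'] (min_width=16, slack=0)
Line 2: ['evening', 'support'] (min_width=15, slack=1)
Line 3: ['distance', 'salt'] (min_width=13, slack=3)
Line 4: ['cloud', 'light', 'hard'] (min_width=16, slack=0)

Answer: distance salt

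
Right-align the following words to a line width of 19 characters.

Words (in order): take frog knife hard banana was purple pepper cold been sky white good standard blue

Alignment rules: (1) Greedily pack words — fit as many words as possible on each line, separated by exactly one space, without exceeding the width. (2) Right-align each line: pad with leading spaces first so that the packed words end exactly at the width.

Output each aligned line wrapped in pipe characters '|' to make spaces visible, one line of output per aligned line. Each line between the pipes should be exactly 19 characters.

Answer: |    take frog knife|
|    hard banana was|
| purple pepper cold|
|been sky white good|
|      standard blue|

Derivation:
Line 1: ['take', 'frog', 'knife'] (min_width=15, slack=4)
Line 2: ['hard', 'banana', 'was'] (min_width=15, slack=4)
Line 3: ['purple', 'pepper', 'cold'] (min_width=18, slack=1)
Line 4: ['been', 'sky', 'white', 'good'] (min_width=19, slack=0)
Line 5: ['standard', 'blue'] (min_width=13, slack=6)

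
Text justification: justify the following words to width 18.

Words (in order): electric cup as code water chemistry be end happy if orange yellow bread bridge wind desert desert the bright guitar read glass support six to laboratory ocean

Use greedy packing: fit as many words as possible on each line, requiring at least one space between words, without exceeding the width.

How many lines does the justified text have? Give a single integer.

Answer: 10

Derivation:
Line 1: ['electric', 'cup', 'as'] (min_width=15, slack=3)
Line 2: ['code', 'water'] (min_width=10, slack=8)
Line 3: ['chemistry', 'be', 'end'] (min_width=16, slack=2)
Line 4: ['happy', 'if', 'orange'] (min_width=15, slack=3)
Line 5: ['yellow', 'bread'] (min_width=12, slack=6)
Line 6: ['bridge', 'wind', 'desert'] (min_width=18, slack=0)
Line 7: ['desert', 'the', 'bright'] (min_width=17, slack=1)
Line 8: ['guitar', 'read', 'glass'] (min_width=17, slack=1)
Line 9: ['support', 'six', 'to'] (min_width=14, slack=4)
Line 10: ['laboratory', 'ocean'] (min_width=16, slack=2)
Total lines: 10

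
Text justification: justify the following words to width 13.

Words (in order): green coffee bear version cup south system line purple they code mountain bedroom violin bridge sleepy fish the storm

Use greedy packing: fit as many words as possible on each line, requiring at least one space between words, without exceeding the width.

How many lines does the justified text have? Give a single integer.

Answer: 10

Derivation:
Line 1: ['green', 'coffee'] (min_width=12, slack=1)
Line 2: ['bear', 'version'] (min_width=12, slack=1)
Line 3: ['cup', 'south'] (min_width=9, slack=4)
Line 4: ['system', 'line'] (min_width=11, slack=2)
Line 5: ['purple', 'they'] (min_width=11, slack=2)
Line 6: ['code', 'mountain'] (min_width=13, slack=0)
Line 7: ['bedroom'] (min_width=7, slack=6)
Line 8: ['violin', 'bridge'] (min_width=13, slack=0)
Line 9: ['sleepy', 'fish'] (min_width=11, slack=2)
Line 10: ['the', 'storm'] (min_width=9, slack=4)
Total lines: 10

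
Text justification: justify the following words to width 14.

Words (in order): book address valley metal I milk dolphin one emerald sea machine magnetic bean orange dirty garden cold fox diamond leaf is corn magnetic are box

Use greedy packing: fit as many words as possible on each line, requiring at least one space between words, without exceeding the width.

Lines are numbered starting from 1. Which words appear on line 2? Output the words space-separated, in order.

Answer: valley metal I

Derivation:
Line 1: ['book', 'address'] (min_width=12, slack=2)
Line 2: ['valley', 'metal', 'I'] (min_width=14, slack=0)
Line 3: ['milk', 'dolphin'] (min_width=12, slack=2)
Line 4: ['one', 'emerald'] (min_width=11, slack=3)
Line 5: ['sea', 'machine'] (min_width=11, slack=3)
Line 6: ['magnetic', 'bean'] (min_width=13, slack=1)
Line 7: ['orange', 'dirty'] (min_width=12, slack=2)
Line 8: ['garden', 'cold'] (min_width=11, slack=3)
Line 9: ['fox', 'diamond'] (min_width=11, slack=3)
Line 10: ['leaf', 'is', 'corn'] (min_width=12, slack=2)
Line 11: ['magnetic', 'are'] (min_width=12, slack=2)
Line 12: ['box'] (min_width=3, slack=11)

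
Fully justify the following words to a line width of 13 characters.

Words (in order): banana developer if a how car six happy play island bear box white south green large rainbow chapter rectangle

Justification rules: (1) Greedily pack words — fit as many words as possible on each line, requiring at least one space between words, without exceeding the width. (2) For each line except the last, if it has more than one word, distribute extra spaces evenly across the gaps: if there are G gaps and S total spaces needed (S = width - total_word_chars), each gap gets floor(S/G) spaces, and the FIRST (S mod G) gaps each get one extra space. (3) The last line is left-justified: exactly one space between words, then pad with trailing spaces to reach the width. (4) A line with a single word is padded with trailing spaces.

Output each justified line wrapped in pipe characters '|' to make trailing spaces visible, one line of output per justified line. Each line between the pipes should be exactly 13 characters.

Line 1: ['banana'] (min_width=6, slack=7)
Line 2: ['developer', 'if'] (min_width=12, slack=1)
Line 3: ['a', 'how', 'car', 'six'] (min_width=13, slack=0)
Line 4: ['happy', 'play'] (min_width=10, slack=3)
Line 5: ['island', 'bear'] (min_width=11, slack=2)
Line 6: ['box', 'white'] (min_width=9, slack=4)
Line 7: ['south', 'green'] (min_width=11, slack=2)
Line 8: ['large', 'rainbow'] (min_width=13, slack=0)
Line 9: ['chapter'] (min_width=7, slack=6)
Line 10: ['rectangle'] (min_width=9, slack=4)

Answer: |banana       |
|developer  if|
|a how car six|
|happy    play|
|island   bear|
|box     white|
|south   green|
|large rainbow|
|chapter      |
|rectangle    |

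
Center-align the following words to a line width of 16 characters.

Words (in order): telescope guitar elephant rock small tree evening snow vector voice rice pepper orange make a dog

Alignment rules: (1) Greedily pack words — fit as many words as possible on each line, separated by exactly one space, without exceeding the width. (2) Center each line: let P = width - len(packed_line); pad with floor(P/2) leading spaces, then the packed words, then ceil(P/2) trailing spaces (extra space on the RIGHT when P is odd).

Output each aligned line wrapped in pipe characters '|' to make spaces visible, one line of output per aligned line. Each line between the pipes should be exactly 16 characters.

Line 1: ['telescope', 'guitar'] (min_width=16, slack=0)
Line 2: ['elephant', 'rock'] (min_width=13, slack=3)
Line 3: ['small', 'tree'] (min_width=10, slack=6)
Line 4: ['evening', 'snow'] (min_width=12, slack=4)
Line 5: ['vector', 'voice'] (min_width=12, slack=4)
Line 6: ['rice', 'pepper'] (min_width=11, slack=5)
Line 7: ['orange', 'make', 'a'] (min_width=13, slack=3)
Line 8: ['dog'] (min_width=3, slack=13)

Answer: |telescope guitar|
| elephant rock  |
|   small tree   |
|  evening snow  |
|  vector voice  |
|  rice pepper   |
| orange make a  |
|      dog       |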